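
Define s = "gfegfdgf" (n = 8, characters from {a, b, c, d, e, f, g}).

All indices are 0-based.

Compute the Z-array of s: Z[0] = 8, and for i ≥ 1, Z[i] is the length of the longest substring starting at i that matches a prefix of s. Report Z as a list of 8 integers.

[8, 0, 0, 2, 0, 0, 2, 0]

Z[0]=8
i=1: i≥r, start 0; Z[1]=0
i=2: i≥r, start 0; Z[2]=0
i=3: i≥r, start 0; Z[3]=2 scan→box=[3,5)
i=4: min(r-i=1, Z[1]=0)=0; Z[4]=0
i=5: i≥r, start 0; Z[5]=0
i=6: i≥r, start 0; Z[6]=2 scan→box=[6,8)
i=7: min(r-i=1, Z[1]=0)=0; Z[7]=0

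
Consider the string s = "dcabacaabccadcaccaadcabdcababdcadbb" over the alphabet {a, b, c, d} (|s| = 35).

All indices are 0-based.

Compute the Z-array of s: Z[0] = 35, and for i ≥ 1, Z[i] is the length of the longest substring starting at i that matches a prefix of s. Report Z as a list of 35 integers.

Z[0]=35
i=1: outside box; Z[1]=0
i=2: outside box; Z[2]=0
i=3: outside box; Z[3]=0
i=4: outside box; Z[4]=0
i=5: outside box; Z[5]=0
i=6: outside box; Z[6]=0
i=7: outside box; Z[7]=0
i=8: outside box; Z[8]=0
i=9: outside box; Z[9]=0
i=10: outside box; Z[10]=0
i=11: outside box; Z[11]=0
i=12: outside box; Z[12]=3 extend→box=[12,15)
i=13: min(r-i=2, Z[1]=0)=0; Z[13]=0
i=14: min(r-i=1, Z[2]=0)=0; Z[14]=0
i=15: outside box; Z[15]=0
i=16: outside box; Z[16]=0
i=17: outside box; Z[17]=0
i=18: outside box; Z[18]=0
i=19: outside box; Z[19]=4 extend→box=[19,23)
i=20: min(r-i=3, Z[1]=0)=0; Z[20]=0
i=21: min(r-i=2, Z[2]=0)=0; Z[21]=0
i=22: min(r-i=1, Z[3]=0)=0; Z[22]=0
i=23: outside box; Z[23]=5 extend→box=[23,28)
i=24: min(r-i=4, Z[1]=0)=0; Z[24]=0
i=25: min(r-i=3, Z[2]=0)=0; Z[25]=0
i=26: min(r-i=2, Z[3]=0)=0; Z[26]=0
i=27: min(r-i=1, Z[4]=0)=0; Z[27]=0
i=28: outside box; Z[28]=0
i=29: outside box; Z[29]=3 extend→box=[29,32)
i=30: min(r-i=2, Z[1]=0)=0; Z[30]=0
i=31: min(r-i=1, Z[2]=0)=0; Z[31]=0
i=32: outside box; Z[32]=1 extend→box=[32,33)
i=33: outside box; Z[33]=0
i=34: outside box; Z[34]=0

[35, 0, 0, 0, 0, 0, 0, 0, 0, 0, 0, 0, 3, 0, 0, 0, 0, 0, 0, 4, 0, 0, 0, 5, 0, 0, 0, 0, 0, 3, 0, 0, 1, 0, 0]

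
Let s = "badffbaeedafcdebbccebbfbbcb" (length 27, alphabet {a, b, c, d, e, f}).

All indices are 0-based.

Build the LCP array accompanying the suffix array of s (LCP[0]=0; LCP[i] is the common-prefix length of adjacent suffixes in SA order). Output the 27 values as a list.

rank→(start, suffix):
  0 → (1, 'adffbaeedafcdebbccebbfbbcb')
  1 → (6, 'aeedafcdebbccebbfbbcb')
  2 → (10, 'afcdebbccebbfbbcb')
  3 → (26, 'b')
  4 → (0, 'badffbaeedafcdebbccebbfbbcb')
  5 → (5, 'baeedafcdebbccebbfbbcb')
  6 → (23, 'bbcb')
  7 → (15, 'bbccebbfbbcb')
  8 → (20, 'bbfbbcb')
  9 → (24, 'bcb')
  10 → (16, 'bccebbfbbcb')
  11 → (21, 'bfbbcb')
  12 → (25, 'cb')
  13 → (17, 'ccebbfbbcb')
  14 → (12, 'cdebbccebbfbbcb')
  15 → (18, 'cebbfbbcb')
  16 → (9, 'dafcdebbccebbfbbcb')
  17 → (13, 'debbccebbfbbcb')
  18 → (2, 'dffbaeedafcdebbccebbfbbcb')
  19 → (14, 'ebbccebbfbbcb')
  20 → (19, 'ebbfbbcb')
  21 → (8, 'edafcdebbccebbfbbcb')
  22 → (7, 'eedafcdebbccebbfbbcb')
  23 → (4, 'fbaeedafcdebbccebbfbbcb')
  24 → (22, 'fbbcb')
  25 → (11, 'fcdebbccebbfbbcb')
  26 → (3, 'ffbaeedafcdebbccebbfbbcb')

SA = [1, 6, 10, 26, 0, 5, 23, 15, 20, 24, 16, 21, 25, 17, 12, 18, 9, 13, 2, 14, 19, 8, 7, 4, 22, 11, 3]
[i] adj suffixes → lcp
  [1] 1/6 → 1 ('a')
  [2] 6/10 → 1 ('a')
  [3] 10/26 → 0 ('')
  [4] 26/0 → 1 ('b')
  [5] 0/5 → 2 ('ba')
  [6] 5/23 → 1 ('b')
  [7] 23/15 → 3 ('bbc')
  [8] 15/20 → 2 ('bb')
  [9] 20/24 → 1 ('b')
  [10] 24/16 → 2 ('bc')
  [11] 16/21 → 1 ('b')
  [12] 21/25 → 0 ('')
  [13] 25/17 → 1 ('c')
  [14] 17/12 → 1 ('c')
  [15] 12/18 → 1 ('c')
  [16] 18/9 → 0 ('')
  [17] 9/13 → 1 ('d')
  [18] 13/2 → 1 ('d')
  [19] 2/14 → 0 ('')
  [20] 14/19 → 3 ('ebb')
  [21] 19/8 → 1 ('e')
  [22] 8/7 → 1 ('e')
  [23] 7/4 → 0 ('')
  [24] 4/22 → 2 ('fb')
  [25] 22/11 → 1 ('f')
  [26] 11/3 → 1 ('f')

[0, 1, 1, 0, 1, 2, 1, 3, 2, 1, 2, 1, 0, 1, 1, 1, 0, 1, 1, 0, 3, 1, 1, 0, 2, 1, 1]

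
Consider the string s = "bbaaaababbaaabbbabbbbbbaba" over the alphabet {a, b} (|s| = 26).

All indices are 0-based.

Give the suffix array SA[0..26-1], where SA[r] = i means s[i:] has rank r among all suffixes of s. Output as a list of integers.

[25, 2, 3, 10, 4, 11, 23, 5, 7, 12, 16, 24, 1, 9, 22, 6, 15, 0, 8, 21, 14, 20, 13, 19, 18, 17]

sorted suffixes:
  #0 SA[0]=25  'a'
  #1 SA[1]=2  'aaaababbaaabbbabbbbbbaba'
  #2 SA[2]=3  'aaababbaaabbbabbbbbbaba'
  #3 SA[3]=10  'aaabbbabbbbbbaba'
  #4 SA[4]=4  'aababbaaabbbabbbbbbaba'
  #5 SA[5]=11  'aabbbabbbbbbaba'
  #6 SA[6]=23  'aba'
  #7 SA[7]=5  'ababbaaabbbabbbbbbaba'
  #8 SA[8]=7  'abbaaabbbabbbbbbaba'
  #9 SA[9]=12  'abbbabbbbbbaba'
  #10 SA[10]=16  'abbbbbbaba'
  #11 SA[11]=24  'ba'
  #12 SA[12]=1  'baaaababbaaabbbabbbbbbaba'
  #13 SA[13]=9  'baaabbbabbbbbbaba'
  #14 SA[14]=22  'baba'
  #15 SA[15]=6  'babbaaabbbabbbbbbaba'
  #16 SA[16]=15  'babbbbbbaba'
  #17 SA[17]=0  'bbaaaababbaaabbbabbbbbbaba'
  #18 SA[18]=8  'bbaaabbbabbbbbbaba'
  #19 SA[19]=21  'bbaba'
  #20 SA[20]=14  'bbabbbbbbaba'
  #21 SA[21]=20  'bbbaba'
  #22 SA[22]=13  'bbbabbbbbbaba'
  #23 SA[23]=19  'bbbbaba'
  #24 SA[24]=18  'bbbbbaba'
  #25 SA[25]=17  'bbbbbbaba'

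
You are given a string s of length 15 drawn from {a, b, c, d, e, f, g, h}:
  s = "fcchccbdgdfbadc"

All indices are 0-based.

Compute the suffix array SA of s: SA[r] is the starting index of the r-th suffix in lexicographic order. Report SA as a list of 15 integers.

sorted suffixes:
  #0 SA[0]=12  'adc'
  #1 SA[1]=11  'badc'
  #2 SA[2]=6  'bdgdfbadc'
  #3 SA[3]=14  'c'
  #4 SA[4]=5  'cbdgdfbadc'
  #5 SA[5]=4  'ccbdgdfbadc'
  #6 SA[6]=1  'cchccbdgdfbadc'
  #7 SA[7]=2  'chccbdgdfbadc'
  #8 SA[8]=13  'dc'
  #9 SA[9]=9  'dfbadc'
  #10 SA[10]=7  'dgdfbadc'
  #11 SA[11]=10  'fbadc'
  #12 SA[12]=0  'fcchccbdgdfbadc'
  #13 SA[13]=8  'gdfbadc'
  #14 SA[14]=3  'hccbdgdfbadc'

[12, 11, 6, 14, 5, 4, 1, 2, 13, 9, 7, 10, 0, 8, 3]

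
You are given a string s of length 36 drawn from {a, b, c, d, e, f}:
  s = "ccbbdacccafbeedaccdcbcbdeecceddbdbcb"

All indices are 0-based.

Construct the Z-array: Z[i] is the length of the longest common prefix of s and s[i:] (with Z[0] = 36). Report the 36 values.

Z[0]=36
i=1: fresh scan; Z[1]=1 extend→box=[1,2)
i=2: fresh scan; Z[2]=0
i=3: fresh scan; Z[3]=0
i=4: fresh scan; Z[4]=0
i=5: fresh scan; Z[5]=0
i=6: fresh scan; Z[6]=2 extend→box=[6,8)
i=7: min(r-i=1, Z[1]=1)=1; Z[7]=2 extend→box=[7,9)
i=8: min(r-i=1, Z[1]=1)=1; Z[8]=1
i=9: fresh scan; Z[9]=0
i=10: fresh scan; Z[10]=0
i=11: fresh scan; Z[11]=0
i=12: fresh scan; Z[12]=0
i=13: fresh scan; Z[13]=0
i=14: fresh scan; Z[14]=0
i=15: fresh scan; Z[15]=0
i=16: fresh scan; Z[16]=2 extend→box=[16,18)
i=17: min(r-i=1, Z[1]=1)=1; Z[17]=1
i=18: fresh scan; Z[18]=0
i=19: fresh scan; Z[19]=1 extend→box=[19,20)
i=20: fresh scan; Z[20]=0
i=21: fresh scan; Z[21]=1 extend→box=[21,22)
i=22: fresh scan; Z[22]=0
i=23: fresh scan; Z[23]=0
i=24: fresh scan; Z[24]=0
i=25: fresh scan; Z[25]=0
i=26: fresh scan; Z[26]=2 extend→box=[26,28)
i=27: min(r-i=1, Z[1]=1)=1; Z[27]=1
i=28: fresh scan; Z[28]=0
i=29: fresh scan; Z[29]=0
i=30: fresh scan; Z[30]=0
i=31: fresh scan; Z[31]=0
i=32: fresh scan; Z[32]=0
i=33: fresh scan; Z[33]=0
i=34: fresh scan; Z[34]=1 extend→box=[34,35)
i=35: fresh scan; Z[35]=0

[36, 1, 0, 0, 0, 0, 2, 2, 1, 0, 0, 0, 0, 0, 0, 0, 2, 1, 0, 1, 0, 1, 0, 0, 0, 0, 2, 1, 0, 0, 0, 0, 0, 0, 1, 0]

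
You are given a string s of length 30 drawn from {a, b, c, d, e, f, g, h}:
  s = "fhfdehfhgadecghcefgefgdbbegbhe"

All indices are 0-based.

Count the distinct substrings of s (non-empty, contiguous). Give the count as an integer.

rank | idx | suffix
   0 |   9 | adecghcefgefgdbbegbhe
   1 |  23 | bbegbhe
   2 |  24 | begbhe
   3 |  27 | bhe
   4 |  15 | cefgefgdbbegbhe
   5 |  12 | cghcefgefgdbbegbhe
   6 |  22 | dbbegbhe
   7 |  10 | decghcefgefgdbbegbhe
   8 |   3 | dehfhgadecghcefgefgdbbegbhe
   9 |  29 | e
  10 |  11 | ecghcefgefgdbbegbhe
  11 |  19 | efgdbbegbhe
  12 |  16 | efgefgdbbegbhe
  13 |  25 | egbhe
  14 |   4 | ehfhgadecghcefgefgdbbegbhe
  15 |   2 | fdehfhgadecghcefgefgdbbegbhe
  16 |  20 | fgdbbegbhe
  17 |  17 | fgefgdbbegbhe
  18 |   0 | fhfdehfhgadecghcefgefgdbbegbhe
  19 |   6 | fhgadecghcefgefgdbbegbhe
  20 |   8 | gadecghcefgefgdbbegbhe
  21 |  26 | gbhe
  22 |  21 | gdbbegbhe
  23 |  18 | gefgdbbegbhe
  24 |  13 | ghcefgefgdbbegbhe
  25 |  14 | hcefgefgdbbegbhe
  26 |  28 | he
  27 |   1 | hfdehfhgadecghcefgefgdbbegbhe
  28 |   5 | hfhgadecghcefgefgdbbegbhe
  29 |   7 | hgadecghcefgefgdbbegbhe

SA = [9, 23, 24, 27, 15, 12, 22, 10, 3, 29, 11, 19, 16, 25, 4, 2, 20, 17, 0, 6, 8, 26, 21, 18, 13, 14, 28, 1, 5, 7]
i: (SA[i-1],SA[i]) lcp shared
  1: (9,23) 0 ''
  2: (23,24) 1 'b'
  3: (24,27) 1 'b'
  4: (27,15) 0 ''
  5: (15,12) 1 'c'
  6: (12,22) 0 ''
  7: (22,10) 1 'd'
  8: (10,3) 2 'de'
  9: (3,29) 0 ''
  10: (29,11) 1 'e'
  11: (11,19) 1 'e'
  12: (19,16) 3 'efg'
  13: (16,25) 1 'e'
  14: (25,4) 1 'e'
  15: (4,2) 0 ''
  16: (2,20) 1 'f'
  17: (20,17) 2 'fg'
  18: (17,0) 1 'f'
  19: (0,6) 2 'fh'
  20: (6,8) 0 ''
  21: (8,26) 1 'g'
  22: (26,21) 1 'g'
  23: (21,18) 1 'g'
  24: (18,13) 1 'g'
  25: (13,14) 0 ''
  26: (14,28) 1 'h'
  27: (28,1) 1 'h'
  28: (1,5) 2 'hf'
  29: (5,7) 1 'h'

n(n+1)/2 = 30·31/2 = 465
Σ LCP = 0 + 0 + 1 + 1 + 0 + 1 + 0 + 1 + 2 + 0 + 1 + 1 + 3 + 1 + 1 + 0 + 1 + 2 + 1 + 2 + 0 + 1 + 1 + 1 + 1 + 0 + 1 + 1 + 2 + 1 = 28
distinct = 465 − 28 = 437

437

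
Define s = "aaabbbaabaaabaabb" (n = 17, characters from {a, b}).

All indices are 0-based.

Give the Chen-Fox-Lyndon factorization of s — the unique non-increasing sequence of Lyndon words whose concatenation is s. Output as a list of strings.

["aaabbbaab", "aaabaabb"]

emit factor 1: 'aaabbbaab' (i=0, period=9)
emit factor 2: 'aaabaabb' (i=9, period=8)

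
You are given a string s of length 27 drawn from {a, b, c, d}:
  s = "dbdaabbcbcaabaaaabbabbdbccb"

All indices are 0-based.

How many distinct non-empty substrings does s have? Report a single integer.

334

sorted suffixes:
  #0 SA[0]=13  'aaaabbabbdbccb'
  #1 SA[1]=14  'aaabbabbdbccb'
  #2 SA[2]=10  'aabaaaabbabbdbccb'
  #3 SA[3]=15  'aabbabbdbccb'
  #4 SA[4]=3  'aabbcbcaabaaaabbabbdbccb'
  #5 SA[5]=11  'abaaaabbabbdbccb'
  #6 SA[6]=16  'abbabbdbccb'
  #7 SA[7]=4  'abbcbcaabaaaabbabbdbccb'
  #8 SA[8]=19  'abbdbccb'
  #9 SA[9]=26  'b'
  #10 SA[10]=12  'baaaabbabbdbccb'
  #11 SA[11]=18  'babbdbccb'
  #12 SA[12]=17  'bbabbdbccb'
  #13 SA[13]=5  'bbcbcaabaaaabbabbdbccb'
  #14 SA[14]=20  'bbdbccb'
  #15 SA[15]=8  'bcaabaaaabbabbdbccb'
  #16 SA[16]=6  'bcbcaabaaaabbabbdbccb'
  #17 SA[17]=23  'bccb'
  #18 SA[18]=1  'bdaabbcbcaabaaaabbabbdbccb'
  #19 SA[19]=21  'bdbccb'
  #20 SA[20]=9  'caabaaaabbabbdbccb'
  #21 SA[21]=25  'cb'
  #22 SA[22]=7  'cbcaabaaaabbabbdbccb'
  #23 SA[23]=24  'ccb'
  #24 SA[24]=2  'daabbcbcaabaaaabbabbdbccb'
  #25 SA[25]=22  'dbccb'
  #26 SA[26]=0  'dbdaabbcbcaabaaaabbabbdbccb'

SA = [13, 14, 10, 15, 3, 11, 16, 4, 19, 26, 12, 18, 17, 5, 20, 8, 6, 23, 1, 21, 9, 25, 7, 24, 2, 22, 0]
[i] adj suffixes → lcp
  [1] 13/14 → 3 ('aaa')
  [2] 14/10 → 2 ('aa')
  [3] 10/15 → 3 ('aab')
  [4] 15/3 → 4 ('aabb')
  [5] 3/11 → 1 ('a')
  [6] 11/16 → 2 ('ab')
  [7] 16/4 → 3 ('abb')
  [8] 4/19 → 3 ('abb')
  [9] 19/26 → 0 ('')
  [10] 26/12 → 1 ('b')
  [11] 12/18 → 2 ('ba')
  [12] 18/17 → 1 ('b')
  [13] 17/5 → 2 ('bb')
  [14] 5/20 → 2 ('bb')
  [15] 20/8 → 1 ('b')
  [16] 8/6 → 2 ('bc')
  [17] 6/23 → 2 ('bc')
  [18] 23/1 → 1 ('b')
  [19] 1/21 → 2 ('bd')
  [20] 21/9 → 0 ('')
  [21] 9/25 → 1 ('c')
  [22] 25/7 → 2 ('cb')
  [23] 7/24 → 1 ('c')
  [24] 24/2 → 0 ('')
  [25] 2/22 → 1 ('d')
  [26] 22/0 → 2 ('db')

n(n+1)/2 = 27·28/2 = 378
Σ LCP = 0 + 3 + 2 + 3 + 4 + 1 + 2 + 3 + 3 + 0 + 1 + 2 + 1 + 2 + 2 + 1 + 2 + 2 + 1 + 2 + 0 + 1 + 2 + 1 + 0 + 1 + 2 = 44
distinct = 378 − 44 = 334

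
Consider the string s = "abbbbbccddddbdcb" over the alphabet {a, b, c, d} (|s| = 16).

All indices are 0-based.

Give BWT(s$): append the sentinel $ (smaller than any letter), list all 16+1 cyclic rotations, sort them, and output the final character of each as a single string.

rank  rotation           last
    0  $abbbbbccddddbdcb  b
    1  abbbbbccddddbdcb$  $
    2  b$abbbbbccddddbdc  c
    3  bbbbbccddddbdcb$a  a
    4  bbbbccddddbdcb$ab  b
    5  bbbccddddbdcb$abb  b
    6  bbccddddbdcb$abbb  b
    7  bccddddbdcb$abbbb  b
    8  bdcb$abbbbbccdddd  d
    9  cb$abbbbbccddddbd  d
   10  ccddddbdcb$abbbbb  b
   11  cddddbdcb$abbbbbc  c
   12  dbdcb$abbbbbccddd  d
   13  dcb$abbbbbccddddb  b
   14  ddbdcb$abbbbbccdd  d
   15  dddbdcb$abbbbbccd  d
   16  ddddbdcb$abbbbbcc  c

b$cabbbbddbcdbddc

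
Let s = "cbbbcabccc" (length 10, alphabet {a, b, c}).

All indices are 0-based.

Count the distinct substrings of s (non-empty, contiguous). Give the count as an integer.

45

rank→(start, suffix):
  0 → (5, 'abccc')
  1 → (1, 'bbbcabccc')
  2 → (2, 'bbcabccc')
  3 → (3, 'bcabccc')
  4 → (6, 'bccc')
  5 → (9, 'c')
  6 → (4, 'cabccc')
  7 → (0, 'cbbbcabccc')
  8 → (8, 'cc')
  9 → (7, 'ccc')

SA = [5, 1, 2, 3, 6, 9, 4, 0, 8, 7]
i: (SA[i-1],SA[i]) lcp shared
  1: (5,1) 0 ''
  2: (1,2) 2 'bb'
  3: (2,3) 1 'b'
  4: (3,6) 2 'bc'
  5: (6,9) 0 ''
  6: (9,4) 1 'c'
  7: (4,0) 1 'c'
  8: (0,8) 1 'c'
  9: (8,7) 2 'cc'

n(n+1)/2 = 10·11/2 = 55
Σ LCP = 0 + 0 + 2 + 1 + 2 + 0 + 1 + 1 + 1 + 2 = 10
distinct = 55 − 10 = 45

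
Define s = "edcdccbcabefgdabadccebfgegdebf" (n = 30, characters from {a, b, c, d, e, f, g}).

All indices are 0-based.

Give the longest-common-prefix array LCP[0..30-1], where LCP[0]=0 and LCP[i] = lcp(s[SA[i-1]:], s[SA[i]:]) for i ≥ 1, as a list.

[0, 2, 1, 0, 1, 1, 1, 2, 0, 1, 1, 2, 1, 1, 0, 1, 3, 2, 1, 0, 3, 1, 1, 1, 0, 1, 2, 0, 2, 1]

rank→(start, suffix):
  0 → (14, 'abadccebfgegdebf')
  1 → (8, 'abefgdabadccebfgegdebf')
  2 → (16, 'adccebfgegdebf')
  3 → (15, 'badccebfgegdebf')
  4 → (6, 'bcabefgdabadccebfgegdebf')
  5 → (9, 'befgdabadccebfgegdebf')
  6 → (28, 'bf')
  7 → (21, 'bfgegdebf')
  8 → (7, 'cabefgdabadccebfgegdebf')
  9 → (5, 'cbcabefgdabadccebfgegdebf')
  10 → (4, 'ccbcabefgdabadccebfgegdebf')
  11 → (18, 'ccebfgegdebf')
  12 → (2, 'cdccbcabefgdabadccebfgegdebf')
  13 → (19, 'cebfgegdebf')
  14 → (13, 'dabadccebfgegdebf')
  15 → (3, 'dccbcabefgdabadccebfgegdebf')
  16 → (17, 'dccebfgegdebf')
  17 → (1, 'dcdccbcabefgdabadccebfgegdebf')
  18 → (26, 'debf')
  19 → (27, 'ebf')
  20 → (20, 'ebfgegdebf')
  21 → (0, 'edcdccbcabefgdabadccebfgegdebf')
  22 → (10, 'efgdabadccebfgegdebf')
  23 → (24, 'egdebf')
  24 → (29, 'f')
  25 → (11, 'fgdabadccebfgegdebf')
  26 → (22, 'fgegdebf')
  27 → (12, 'gdabadccebfgegdebf')
  28 → (25, 'gdebf')
  29 → (23, 'gegdebf')

SA = [14, 8, 16, 15, 6, 9, 28, 21, 7, 5, 4, 18, 2, 19, 13, 3, 17, 1, 26, 27, 20, 0, 10, 24, 29, 11, 22, 12, 25, 23]
rank  pair      lcp
   1  s[14:],s[8:]  2  'ab'
   2  s[8:],s[16:]  1  'a'
   3  s[16:],s[15:]  0  ''
   4  s[15:],s[6:]  1  'b'
   5  s[6:],s[9:]  1  'b'
   6  s[9:],s[28:]  1  'b'
   7  s[28:],s[21:]  2  'bf'
   8  s[21:],s[7:]  0  ''
   9  s[7:],s[5:]  1  'c'
  10  s[5:],s[4:]  1  'c'
  11  s[4:],s[18:]  2  'cc'
  12  s[18:],s[2:]  1  'c'
  13  s[2:],s[19:]  1  'c'
  14  s[19:],s[13:]  0  ''
  15  s[13:],s[3:]  1  'd'
  16  s[3:],s[17:]  3  'dcc'
  17  s[17:],s[1:]  2  'dc'
  18  s[1:],s[26:]  1  'd'
  19  s[26:],s[27:]  0  ''
  20  s[27:],s[20:]  3  'ebf'
  21  s[20:],s[0:]  1  'e'
  22  s[0:],s[10:]  1  'e'
  23  s[10:],s[24:]  1  'e'
  24  s[24:],s[29:]  0  ''
  25  s[29:],s[11:]  1  'f'
  26  s[11:],s[22:]  2  'fg'
  27  s[22:],s[12:]  0  ''
  28  s[12:],s[25:]  2  'gd'
  29  s[25:],s[23:]  1  'g'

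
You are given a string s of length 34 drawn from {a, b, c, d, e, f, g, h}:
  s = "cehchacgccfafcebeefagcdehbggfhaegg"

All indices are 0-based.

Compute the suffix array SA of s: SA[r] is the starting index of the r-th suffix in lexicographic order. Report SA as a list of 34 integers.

sorted suffixes:
  #0 SA[0]=5  'acgccfafcebeefagcdehbggfhaegg'
  #1 SA[1]=30  'aegg'
  #2 SA[2]=11  'afcebeefagcdehbggfhaegg'
  #3 SA[3]=19  'agcdehbggfhaegg'
  #4 SA[4]=15  'beefagcdehbggfhaegg'
  #5 SA[5]=25  'bggfhaegg'
  #6 SA[6]=8  'ccfafcebeefagcdehbggfhaegg'
  #7 SA[7]=21  'cdehbggfhaegg'
  #8 SA[8]=13  'cebeefagcdehbggfhaegg'
  #9 SA[9]=0  'cehchacgccfafcebeefagcdehbggfhaegg'
  #10 SA[10]=9  'cfafcebeefagcdehbggfhaegg'
  #11 SA[11]=6  'cgccfafcebeefagcdehbggfhaegg'
  #12 SA[12]=3  'chacgccfafcebeefagcdehbggfhaegg'
  #13 SA[13]=22  'dehbggfhaegg'
  #14 SA[14]=14  'ebeefagcdehbggfhaegg'
  #15 SA[15]=16  'eefagcdehbggfhaegg'
  #16 SA[16]=17  'efagcdehbggfhaegg'
  #17 SA[17]=31  'egg'
  #18 SA[18]=23  'ehbggfhaegg'
  #19 SA[19]=1  'ehchacgccfafcebeefagcdehbggfhaegg'
  #20 SA[20]=10  'fafcebeefagcdehbggfhaegg'
  #21 SA[21]=18  'fagcdehbggfhaegg'
  #22 SA[22]=12  'fcebeefagcdehbggfhaegg'
  #23 SA[23]=28  'fhaegg'
  #24 SA[24]=33  'g'
  #25 SA[25]=7  'gccfafcebeefagcdehbggfhaegg'
  #26 SA[26]=20  'gcdehbggfhaegg'
  #27 SA[27]=27  'gfhaegg'
  #28 SA[28]=32  'gg'
  #29 SA[29]=26  'ggfhaegg'
  #30 SA[30]=4  'hacgccfafcebeefagcdehbggfhaegg'
  #31 SA[31]=29  'haegg'
  #32 SA[32]=24  'hbggfhaegg'
  #33 SA[33]=2  'hchacgccfafcebeefagcdehbggfhaegg'

[5, 30, 11, 19, 15, 25, 8, 21, 13, 0, 9, 6, 3, 22, 14, 16, 17, 31, 23, 1, 10, 18, 12, 28, 33, 7, 20, 27, 32, 26, 4, 29, 24, 2]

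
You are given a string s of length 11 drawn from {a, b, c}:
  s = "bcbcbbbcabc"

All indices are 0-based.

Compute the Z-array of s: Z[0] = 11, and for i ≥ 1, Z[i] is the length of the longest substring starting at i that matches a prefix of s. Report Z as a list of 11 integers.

[11, 0, 3, 0, 1, 1, 2, 0, 0, 2, 0]

Z[0]=11
i=1: outside box; Z[1]=0
i=2: outside box; Z[2]=3 grow→box=[2,5)
i=3: min(r-i=2, Z[1]=0)=0; Z[3]=0
i=4: min(r-i=1, Z[2]=3)=1; Z[4]=1
i=5: outside box; Z[5]=1 grow→box=[5,6)
i=6: outside box; Z[6]=2 grow→box=[6,8)
i=7: min(r-i=1, Z[1]=0)=0; Z[7]=0
i=8: outside box; Z[8]=0
i=9: outside box; Z[9]=2 grow→box=[9,11)
i=10: min(r-i=1, Z[1]=0)=0; Z[10]=0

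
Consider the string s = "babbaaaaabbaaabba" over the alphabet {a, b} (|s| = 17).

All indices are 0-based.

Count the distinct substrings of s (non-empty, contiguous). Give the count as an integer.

rank | idx | suffix
   0 |  16 | a
   1 |   4 | aaaaabbaaabba
   2 |   5 | aaaabbaaabba
   3 |  11 | aaabba
   4 |   6 | aaabbaaabba
   5 |  12 | aabba
   6 |   7 | aabbaaabba
   7 |  13 | abba
   8 |   1 | abbaaaaabbaaabba
   9 |   8 | abbaaabba
  10 |  15 | ba
  11 |   3 | baaaaabbaaabba
  12 |  10 | baaabba
  13 |   0 | babbaaaaabbaaabba
  14 |  14 | bba
  15 |   2 | bbaaaaabbaaabba
  16 |   9 | bbaaabba

SA = [16, 4, 5, 11, 6, 12, 7, 13, 1, 8, 15, 3, 10, 0, 14, 2, 9]
[i] adj suffixes → lcp
  [1] 16/4 → 1 ('a')
  [2] 4/5 → 4 ('aaaa')
  [3] 5/11 → 3 ('aaa')
  [4] 11/6 → 6 ('aaabba')
  [5] 6/12 → 2 ('aa')
  [6] 12/7 → 5 ('aabba')
  [7] 7/13 → 1 ('a')
  [8] 13/1 → 4 ('abba')
  [9] 1/8 → 6 ('abbaaa')
  [10] 8/15 → 0 ('')
  [11] 15/3 → 2 ('ba')
  [12] 3/10 → 4 ('baaa')
  [13] 10/0 → 2 ('ba')
  [14] 0/14 → 1 ('b')
  [15] 14/2 → 3 ('bba')
  [16] 2/9 → 5 ('bbaaa')

n(n+1)/2 = 17·18/2 = 153
Σ LCP = 0 + 1 + 4 + 3 + 6 + 2 + 5 + 1 + 4 + 6 + 0 + 2 + 4 + 2 + 1 + 3 + 5 = 49
distinct = 153 − 49 = 104

104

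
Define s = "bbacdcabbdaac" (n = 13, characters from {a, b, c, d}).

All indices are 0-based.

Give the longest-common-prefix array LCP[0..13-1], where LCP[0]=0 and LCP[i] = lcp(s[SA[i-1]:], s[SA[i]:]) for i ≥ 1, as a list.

rank | idx | suffix
   0 |  10 | aac
   1 |   6 | abbdaac
   2 |  11 | ac
   3 |   2 | acdcabbdaac
   4 |   1 | bacdcabbdaac
   5 |   0 | bbacdcabbdaac
   6 |   7 | bbdaac
   7 |   8 | bdaac
   8 |  12 | c
   9 |   5 | cabbdaac
  10 |   3 | cdcabbdaac
  11 |   9 | daac
  12 |   4 | dcabbdaac

SA = [10, 6, 11, 2, 1, 0, 7, 8, 12, 5, 3, 9, 4]
i: (SA[i-1],SA[i]) lcp shared
  1: (10,6) 1 'a'
  2: (6,11) 1 'a'
  3: (11,2) 2 'ac'
  4: (2,1) 0 ''
  5: (1,0) 1 'b'
  6: (0,7) 2 'bb'
  7: (7,8) 1 'b'
  8: (8,12) 0 ''
  9: (12,5) 1 'c'
  10: (5,3) 1 'c'
  11: (3,9) 0 ''
  12: (9,4) 1 'd'

[0, 1, 1, 2, 0, 1, 2, 1, 0, 1, 1, 0, 1]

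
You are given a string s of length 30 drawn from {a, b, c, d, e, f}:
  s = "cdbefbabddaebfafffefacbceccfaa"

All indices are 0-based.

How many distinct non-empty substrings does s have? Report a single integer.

437

rank→(start, suffix):
  0 → (29, 'a')
  1 → (28, 'aa')
  2 → (6, 'abddaebfafffefacbceccfaa')
  3 → (20, 'acbceccfaa')
  4 → (10, 'aebfafffefacbceccfaa')
  5 → (14, 'afffefacbceccfaa')
  6 → (5, 'babddaebfafffefacbceccfaa')
  7 → (22, 'bceccfaa')
  8 → (7, 'bddaebfafffefacbceccfaa')
  9 → (2, 'befbabddaebfafffefacbceccfaa')
  10 → (12, 'bfafffefacbceccfaa')
  11 → (21, 'cbceccfaa')
  12 → (25, 'ccfaa')
  13 → (0, 'cdbefbabddaebfafffefacbceccfaa')
  14 → (23, 'ceccfaa')
  15 → (26, 'cfaa')
  16 → (9, 'daebfafffefacbceccfaa')
  17 → (1, 'dbefbabddaebfafffefacbceccfaa')
  18 → (8, 'ddaebfafffefacbceccfaa')
  19 → (11, 'ebfafffefacbceccfaa')
  20 → (24, 'eccfaa')
  21 → (18, 'efacbceccfaa')
  22 → (3, 'efbabddaebfafffefacbceccfaa')
  23 → (27, 'faa')
  24 → (19, 'facbceccfaa')
  25 → (13, 'fafffefacbceccfaa')
  26 → (4, 'fbabddaebfafffefacbceccfaa')
  27 → (17, 'fefacbceccfaa')
  28 → (16, 'ffefacbceccfaa')
  29 → (15, 'fffefacbceccfaa')

SA = [29, 28, 6, 20, 10, 14, 5, 22, 7, 2, 12, 21, 25, 0, 23, 26, 9, 1, 8, 11, 24, 18, 3, 27, 19, 13, 4, 17, 16, 15]
[i] adj suffixes → lcp
  [1] 29/28 → 1 ('a')
  [2] 28/6 → 1 ('a')
  [3] 6/20 → 1 ('a')
  [4] 20/10 → 1 ('a')
  [5] 10/14 → 1 ('a')
  [6] 14/5 → 0 ('')
  [7] 5/22 → 1 ('b')
  [8] 22/7 → 1 ('b')
  [9] 7/2 → 1 ('b')
  [10] 2/12 → 1 ('b')
  [11] 12/21 → 0 ('')
  [12] 21/25 → 1 ('c')
  [13] 25/0 → 1 ('c')
  [14] 0/23 → 1 ('c')
  [15] 23/26 → 1 ('c')
  [16] 26/9 → 0 ('')
  [17] 9/1 → 1 ('d')
  [18] 1/8 → 1 ('d')
  [19] 8/11 → 0 ('')
  [20] 11/24 → 1 ('e')
  [21] 24/18 → 1 ('e')
  [22] 18/3 → 2 ('ef')
  [23] 3/27 → 0 ('')
  [24] 27/19 → 2 ('fa')
  [25] 19/13 → 2 ('fa')
  [26] 13/4 → 1 ('f')
  [27] 4/17 → 1 ('f')
  [28] 17/16 → 1 ('f')
  [29] 16/15 → 2 ('ff')

n(n+1)/2 = 30·31/2 = 465
Σ LCP = 0 + 1 + 1 + 1 + 1 + 1 + 0 + 1 + 1 + 1 + 1 + 0 + 1 + 1 + 1 + 1 + 0 + 1 + 1 + 0 + 1 + 1 + 2 + 0 + 2 + 2 + 1 + 1 + 1 + 2 = 28
distinct = 465 − 28 = 437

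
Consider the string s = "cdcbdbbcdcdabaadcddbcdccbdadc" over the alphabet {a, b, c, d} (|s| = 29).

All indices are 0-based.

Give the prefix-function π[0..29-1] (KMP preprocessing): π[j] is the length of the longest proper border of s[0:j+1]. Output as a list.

[0, 0, 1, 0, 0, 0, 0, 1, 2, 3, 2, 0, 0, 0, 0, 0, 1, 2, 0, 0, 1, 2, 3, 1, 0, 0, 0, 0, 1]

π[0] = 0
j=1 s[j]='d': π[1]=0 (border '')
j=2 s[j]='c': π[2]=1 (border 'c')
j=3 s[j]='b': k: 1→0; π[3]=0 (border '')
j=4 s[j]='d': π[4]=0 (border '')
j=5 s[j]='b': π[5]=0 (border '')
j=6 s[j]='b': π[6]=0 (border '')
j=7 s[j]='c': π[7]=1 (border 'c')
j=8 s[j]='d': π[8]=2 (border 'cd')
j=9 s[j]='c': π[9]=3 (border 'cdc')
j=10 s[j]='d': k: 3→1; π[10]=2 (border 'cd')
j=11 s[j]='a': k: 2→0; π[11]=0 (border '')
j=12 s[j]='b': π[12]=0 (border '')
j=13 s[j]='a': π[13]=0 (border '')
j=14 s[j]='a': π[14]=0 (border '')
j=15 s[j]='d': π[15]=0 (border '')
j=16 s[j]='c': π[16]=1 (border 'c')
j=17 s[j]='d': π[17]=2 (border 'cd')
j=18 s[j]='d': k: 2→0; π[18]=0 (border '')
j=19 s[j]='b': π[19]=0 (border '')
j=20 s[j]='c': π[20]=1 (border 'c')
j=21 s[j]='d': π[21]=2 (border 'cd')
j=22 s[j]='c': π[22]=3 (border 'cdc')
j=23 s[j]='c': k: 3→1→0; π[23]=1 (border 'c')
j=24 s[j]='b': k: 1→0; π[24]=0 (border '')
j=25 s[j]='d': π[25]=0 (border '')
j=26 s[j]='a': π[26]=0 (border '')
j=27 s[j]='d': π[27]=0 (border '')
j=28 s[j]='c': π[28]=1 (border 'c')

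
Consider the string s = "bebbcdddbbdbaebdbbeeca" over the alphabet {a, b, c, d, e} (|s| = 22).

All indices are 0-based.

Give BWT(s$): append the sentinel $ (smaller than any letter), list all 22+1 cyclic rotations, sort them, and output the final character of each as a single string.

rank  rotation                 last
    0  $bebbcdddbbdbaebdbbeeca  a
    1  a$bebbcdddbbdbaebdbbeec  c
    2  aebdbbeeca$bebbcdddbbdb  b
    3  baebdbbeeca$bebbcdddbbd  d
    4  bbcdddbbdbaebdbbeeca$be  e
    5  bbdbaebdbbeeca$bebbcddd  d
    6  bbeeca$bebbcdddbbdbaebd  d
    7  bcdddbbdbaebdbbeeca$beb  b
    8  bdbaebdbbeeca$bebbcdddb  b
    9  bdbbeeca$bebbcdddbbdbae  e
   10  bebbcdddbbdbaebdbbeeca$  $
   11  beeca$bebbcdddbbdbaebdb  b
   12  ca$bebbcdddbbdbaebdbbee  e
   13  cdddbbdbaebdbbeeca$bebb  b
   14  dbaebdbbeeca$bebbcdddbb  b
   15  dbbdbaebdbbeeca$bebbcdd  d
   16  dbbeeca$bebbcdddbbdbaeb  b
   17  ddbbdbaebdbbeeca$bebbcd  d
   18  dddbbdbaebdbbeeca$bebbc  c
   19  ebbcdddbbdbaebdbbeeca$b  b
   20  ebdbbeeca$bebbcdddbbdba  a
   21  eca$bebbcdddbbdbaebdbbe  e
   22  eeca$bebbcdddbbdbaebdbb  b

acbdeddbbe$bebbdbdcbaeb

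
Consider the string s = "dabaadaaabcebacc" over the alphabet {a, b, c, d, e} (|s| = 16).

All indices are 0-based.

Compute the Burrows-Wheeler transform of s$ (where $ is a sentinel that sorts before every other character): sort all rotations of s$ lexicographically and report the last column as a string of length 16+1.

rank  rotation           last
    0  $dabaadaaabcebacc  c
    1  aaabcebacc$dabaad  d
    2  aabcebacc$dabaada  a
    3  aadaaabcebacc$dab  b
    4  abaadaaabcebacc$d  d
    5  abcebacc$dabaadaa  a
    6  acc$dabaadaaabceb  b
    7  adaaabcebacc$daba  a
    8  baadaaabcebacc$da  a
    9  bacc$dabaadaaabce  e
   10  bcebacc$dabaadaaa  a
   11  c$dabaadaaabcebac  c
   12  cc$dabaadaaabceba  a
   13  cebacc$dabaadaaab  b
   14  daaabcebacc$dabaa  a
   15  dabaadaaabcebacc$  $
   16  ebacc$dabaadaaabc  c

cdabdabaaeacaba$c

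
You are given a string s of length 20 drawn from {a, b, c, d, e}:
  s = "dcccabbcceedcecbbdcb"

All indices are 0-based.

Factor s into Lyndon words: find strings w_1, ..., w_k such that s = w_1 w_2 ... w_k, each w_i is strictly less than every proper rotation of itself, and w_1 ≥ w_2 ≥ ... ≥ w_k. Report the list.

emit factor 1: 'd' (i=0, period=1)
emit factor 2: 'c' (i=1, period=1)
emit factor 3: 'c' (i=2, period=1)
emit factor 4: 'c' (i=3, period=1)
emit factor 5: 'abbcceedcecbbdcb' (i=4, period=16)

["d", "c", "c", "c", "abbcceedcecbbdcb"]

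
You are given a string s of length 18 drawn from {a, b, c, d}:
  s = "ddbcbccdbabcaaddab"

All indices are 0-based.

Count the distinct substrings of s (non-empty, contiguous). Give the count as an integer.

rank | idx | suffix
   0 |  12 | aaddab
   1 |  16 | ab
   2 |   9 | abcaaddab
   3 |  13 | addab
   4 |  17 | b
   5 |   8 | babcaaddab
   6 |  10 | bcaaddab
   7 |   2 | bcbccdbabcaaddab
   8 |   4 | bccdbabcaaddab
   9 |  11 | caaddab
  10 |   3 | cbccdbabcaaddab
  11 |   5 | ccdbabcaaddab
  12 |   6 | cdbabcaaddab
  13 |  15 | dab
  14 |   7 | dbabcaaddab
  15 |   1 | dbcbccdbabcaaddab
  16 |  14 | ddab
  17 |   0 | ddbcbccdbabcaaddab

SA = [12, 16, 9, 13, 17, 8, 10, 2, 4, 11, 3, 5, 6, 15, 7, 1, 14, 0]
rank  pair      lcp
   1  s[12:],s[16:]  1  'a'
   2  s[16:],s[9:]  2  'ab'
   3  s[9:],s[13:]  1  'a'
   4  s[13:],s[17:]  0  ''
   5  s[17:],s[8:]  1  'b'
   6  s[8:],s[10:]  1  'b'
   7  s[10:],s[2:]  2  'bc'
   8  s[2:],s[4:]  2  'bc'
   9  s[4:],s[11:]  0  ''
  10  s[11:],s[3:]  1  'c'
  11  s[3:],s[5:]  1  'c'
  12  s[5:],s[6:]  1  'c'
  13  s[6:],s[15:]  0  ''
  14  s[15:],s[7:]  1  'd'
  15  s[7:],s[1:]  2  'db'
  16  s[1:],s[14:]  1  'd'
  17  s[14:],s[0:]  2  'dd'

n(n+1)/2 = 18·19/2 = 171
Σ LCP = 0 + 1 + 2 + 1 + 0 + 1 + 1 + 2 + 2 + 0 + 1 + 1 + 1 + 0 + 1 + 2 + 1 + 2 = 19
distinct = 171 − 19 = 152

152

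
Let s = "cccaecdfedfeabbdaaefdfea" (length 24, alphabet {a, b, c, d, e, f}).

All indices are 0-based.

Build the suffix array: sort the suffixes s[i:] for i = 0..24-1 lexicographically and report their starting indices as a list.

rank→(start, suffix):
  0 → (23, 'a')
  1 → (16, 'aaefdfea')
  2 → (12, 'abbdaaefdfea')
  3 → (3, 'aecdfedfeabbdaaefdfea')
  4 → (17, 'aefdfea')
  5 → (13, 'bbdaaefdfea')
  6 → (14, 'bdaaefdfea')
  7 → (2, 'caecdfedfeabbdaaefdfea')
  8 → (1, 'ccaecdfedfeabbdaaefdfea')
  9 → (0, 'cccaecdfedfeabbdaaefdfea')
  10 → (5, 'cdfedfeabbdaaefdfea')
  11 → (15, 'daaefdfea')
  12 → (20, 'dfea')
  13 → (9, 'dfeabbdaaefdfea')
  14 → (6, 'dfedfeabbdaaefdfea')
  15 → (22, 'ea')
  16 → (11, 'eabbdaaefdfea')
  17 → (4, 'ecdfedfeabbdaaefdfea')
  18 → (8, 'edfeabbdaaefdfea')
  19 → (18, 'efdfea')
  20 → (19, 'fdfea')
  21 → (21, 'fea')
  22 → (10, 'feabbdaaefdfea')
  23 → (7, 'fedfeabbdaaefdfea')

[23, 16, 12, 3, 17, 13, 14, 2, 1, 0, 5, 15, 20, 9, 6, 22, 11, 4, 8, 18, 19, 21, 10, 7]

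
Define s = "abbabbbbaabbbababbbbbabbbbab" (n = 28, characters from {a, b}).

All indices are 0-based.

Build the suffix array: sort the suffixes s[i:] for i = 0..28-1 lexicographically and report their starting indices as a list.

sorted suffixes:
  #0 SA[0]=8  'aabbbababbbbbabbbbab'
  #1 SA[1]=26  'ab'
  #2 SA[2]=13  'ababbbbbabbbbab'
  #3 SA[3]=0  'abbabbbbaabbbababbbbbabbbbab'
  #4 SA[4]=9  'abbbababbbbbabbbbab'
  #5 SA[5]=3  'abbbbaabbbababbbbbabbbbab'
  #6 SA[6]=21  'abbbbab'
  #7 SA[7]=15  'abbbbbabbbbab'
  #8 SA[8]=27  'b'
  #9 SA[9]=7  'baabbbababbbbbabbbbab'
  #10 SA[10]=25  'bab'
  #11 SA[11]=12  'bababbbbbabbbbab'
  #12 SA[12]=2  'babbbbaabbbababbbbbabbbbab'
  #13 SA[13]=20  'babbbbab'
  #14 SA[14]=14  'babbbbbabbbbab'
  #15 SA[15]=6  'bbaabbbababbbbbabbbbab'
  #16 SA[16]=24  'bbab'
  #17 SA[17]=11  'bbababbbbbabbbbab'
  #18 SA[18]=1  'bbabbbbaabbbababbbbbabbbbab'
  #19 SA[19]=19  'bbabbbbab'
  #20 SA[20]=5  'bbbaabbbababbbbbabbbbab'
  #21 SA[21]=23  'bbbab'
  #22 SA[22]=10  'bbbababbbbbabbbbab'
  #23 SA[23]=18  'bbbabbbbab'
  #24 SA[24]=4  'bbbbaabbbababbbbbabbbbab'
  #25 SA[25]=22  'bbbbab'
  #26 SA[26]=17  'bbbbabbbbab'
  #27 SA[27]=16  'bbbbbabbbbab'

[8, 26, 13, 0, 9, 3, 21, 15, 27, 7, 25, 12, 2, 20, 14, 6, 24, 11, 1, 19, 5, 23, 10, 18, 4, 22, 17, 16]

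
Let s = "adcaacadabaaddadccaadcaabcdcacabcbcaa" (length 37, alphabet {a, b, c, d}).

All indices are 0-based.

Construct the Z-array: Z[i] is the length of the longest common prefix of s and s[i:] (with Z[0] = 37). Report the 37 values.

Z[0]=37
i=1: fresh scan; Z[1]=0
i=2: fresh scan; Z[2]=0
i=3: fresh scan; Z[3]=1 scan→box=[3,4)
i=4: fresh scan; Z[4]=1 scan→box=[4,5)
i=5: fresh scan; Z[5]=0
i=6: fresh scan; Z[6]=2 scan→box=[6,8)
i=7: min(r-i=1, Z[1]=0)=0; Z[7]=0
i=8: fresh scan; Z[8]=1 scan→box=[8,9)
i=9: fresh scan; Z[9]=0
i=10: fresh scan; Z[10]=1 scan→box=[10,11)
i=11: fresh scan; Z[11]=2 scan→box=[11,13)
i=12: min(r-i=1, Z[1]=0)=0; Z[12]=0
i=13: fresh scan; Z[13]=0
i=14: fresh scan; Z[14]=3 scan→box=[14,17)
i=15: min(r-i=2, Z[1]=0)=0; Z[15]=0
i=16: min(r-i=1, Z[2]=0)=0; Z[16]=0
i=17: fresh scan; Z[17]=0
i=18: fresh scan; Z[18]=1 scan→box=[18,19)
i=19: fresh scan; Z[19]=5 scan→box=[19,24)
i=20: min(r-i=4, Z[1]=0)=0; Z[20]=0
i=21: min(r-i=3, Z[2]=0)=0; Z[21]=0
i=22: min(r-i=2, Z[3]=1)=1; Z[22]=1
i=23: min(r-i=1, Z[4]=1)=1; Z[23]=1
i=24: fresh scan; Z[24]=0
i=25: fresh scan; Z[25]=0
i=26: fresh scan; Z[26]=0
i=27: fresh scan; Z[27]=0
i=28: fresh scan; Z[28]=1 scan→box=[28,29)
i=29: fresh scan; Z[29]=0
i=30: fresh scan; Z[30]=1 scan→box=[30,31)
i=31: fresh scan; Z[31]=0
i=32: fresh scan; Z[32]=0
i=33: fresh scan; Z[33]=0
i=34: fresh scan; Z[34]=0
i=35: fresh scan; Z[35]=1 scan→box=[35,36)
i=36: fresh scan; Z[36]=1 scan→box=[36,37)

[37, 0, 0, 1, 1, 0, 2, 0, 1, 0, 1, 2, 0, 0, 3, 0, 0, 0, 1, 5, 0, 0, 1, 1, 0, 0, 0, 0, 1, 0, 1, 0, 0, 0, 0, 1, 1]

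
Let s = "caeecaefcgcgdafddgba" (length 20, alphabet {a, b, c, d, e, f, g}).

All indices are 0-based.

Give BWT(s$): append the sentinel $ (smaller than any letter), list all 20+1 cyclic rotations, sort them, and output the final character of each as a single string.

rank  rotation               last
    0  $caeecaefcgcgdafddgba  a
    1  a$caeecaefcgcgdafddgb  b
    2  aeecaefcgcgdafddgba$c  c
    3  aefcgcgdafddgba$caeec  c
    4  afddgba$caeecaefcgcgd  d
    5  ba$caeecaefcgcgdafddg  g
    6  caeecaefcgcgdafddgba$  $
    7  caefcgcgdafddgba$caee  e
    8  cgcgdafddgba$caeecaef  f
    9  cgdafddgba$caeecaefcg  g
   10  dafddgba$caeecaefcgcg  g
   11  ddgba$caeecaefcgcgdaf  f
   12  dgba$caeecaefcgcgdafd  d
   13  ecaefcgcgdafddgba$cae  e
   14  eecaefcgcgdafddgba$ca  a
   15  efcgcgdafddgba$caeeca  a
   16  fcgcgdafddgba$caeecae  e
   17  fddgba$caeecaefcgcgda  a
   18  gba$caeecaefcgcgdafdd  d
   19  gcgdafddgba$caeecaefc  c
   20  gdafddgba$caeecaefcgc  c

abccdg$efggfdeaaeadcc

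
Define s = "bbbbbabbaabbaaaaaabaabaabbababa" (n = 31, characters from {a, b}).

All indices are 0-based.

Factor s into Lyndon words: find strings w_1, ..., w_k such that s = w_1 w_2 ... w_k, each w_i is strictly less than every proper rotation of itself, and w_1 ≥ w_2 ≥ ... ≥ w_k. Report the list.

["b", "b", "b", "b", "b", "abb", "aabb", "aaaaaabaabaabbabab", "a"]

emit factor 1: 'b' (i=0, period=1)
emit factor 2: 'b' (i=1, period=1)
emit factor 3: 'b' (i=2, period=1)
emit factor 4: 'b' (i=3, period=1)
emit factor 5: 'b' (i=4, period=1)
emit factor 6: 'abb' (i=5, period=3)
emit factor 7: 'aabb' (i=8, period=4)
emit factor 8: 'aaaaaabaabaabbabab' (i=12, period=18)
emit factor 9: 'a' (i=30, period=1)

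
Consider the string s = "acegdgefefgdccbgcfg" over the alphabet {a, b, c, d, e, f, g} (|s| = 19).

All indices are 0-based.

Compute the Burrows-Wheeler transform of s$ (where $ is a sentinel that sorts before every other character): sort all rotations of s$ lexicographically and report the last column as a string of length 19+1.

rank  rotation              last
    0  $acegdgefefgdccbgcfg  g
    1  acegdgefefgdccbgcfg$  $
    2  bgcfg$acegdgefefgdcc  c
    3  cbgcfg$acegdgefefgdc  c
    4  ccbgcfg$acegdgefefgd  d
    5  cegdgefefgdccbgcfg$a  a
    6  cfg$acegdgefefgdccbg  g
    7  dccbgcfg$acegdgefefg  g
    8  dgefefgdccbgcfg$aceg  g
    9  efefgdccbgcfg$acegdg  g
   10  efgdccbgcfg$acegdgef  f
   11  egdgefefgdccbgcfg$ac  c
   12  fefgdccbgcfg$acegdge  e
   13  fg$acegdgefefgdccbgc  c
   14  fgdccbgcfg$acegdgefe  e
   15  g$acegdgefefgdccbgcf  f
   16  gcfg$acegdgefefgdccb  b
   17  gdccbgcfg$acegdgefef  f
   18  gdgefefgdccbgcfg$ace  e
   19  gefefgdccbgcfg$acegd  d

g$ccdaggggfcecefbfed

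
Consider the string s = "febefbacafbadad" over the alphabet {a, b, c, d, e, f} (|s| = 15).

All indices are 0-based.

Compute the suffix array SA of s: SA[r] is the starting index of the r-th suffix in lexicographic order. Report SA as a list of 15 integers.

[6, 13, 11, 8, 5, 10, 2, 7, 14, 12, 1, 3, 4, 9, 0]

rank→(start, suffix):
  0 → (6, 'acafbadad')
  1 → (13, 'ad')
  2 → (11, 'adad')
  3 → (8, 'afbadad')
  4 → (5, 'bacafbadad')
  5 → (10, 'badad')
  6 → (2, 'befbacafbadad')
  7 → (7, 'cafbadad')
  8 → (14, 'd')
  9 → (12, 'dad')
  10 → (1, 'ebefbacafbadad')
  11 → (3, 'efbacafbadad')
  12 → (4, 'fbacafbadad')
  13 → (9, 'fbadad')
  14 → (0, 'febefbacafbadad')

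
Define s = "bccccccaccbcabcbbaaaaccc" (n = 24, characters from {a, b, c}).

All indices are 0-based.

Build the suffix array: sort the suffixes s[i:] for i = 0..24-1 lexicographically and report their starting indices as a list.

rank→(start, suffix):
  0 → (17, 'aaaaccc')
  1 → (18, 'aaaccc')
  2 → (19, 'aaccc')
  3 → (12, 'abcbbaaaaccc')
  4 → (7, 'accbcabcbbaaaaccc')
  5 → (20, 'accc')
  6 → (16, 'baaaaccc')
  7 → (15, 'bbaaaaccc')
  8 → (10, 'bcabcbbaaaaccc')
  9 → (13, 'bcbbaaaaccc')
  10 → (0, 'bccccccaccbcabcbbaaaaccc')
  11 → (23, 'c')
  12 → (11, 'cabcbbaaaaccc')
  13 → (6, 'caccbcabcbbaaaaccc')
  14 → (14, 'cbbaaaaccc')
  15 → (9, 'cbcabcbbaaaaccc')
  16 → (22, 'cc')
  17 → (5, 'ccaccbcabcbbaaaaccc')
  18 → (8, 'ccbcabcbbaaaaccc')
  19 → (21, 'ccc')
  20 → (4, 'cccaccbcabcbbaaaaccc')
  21 → (3, 'ccccaccbcabcbbaaaaccc')
  22 → (2, 'cccccaccbcabcbbaaaaccc')
  23 → (1, 'ccccccaccbcabcbbaaaaccc')

[17, 18, 19, 12, 7, 20, 16, 15, 10, 13, 0, 23, 11, 6, 14, 9, 22, 5, 8, 21, 4, 3, 2, 1]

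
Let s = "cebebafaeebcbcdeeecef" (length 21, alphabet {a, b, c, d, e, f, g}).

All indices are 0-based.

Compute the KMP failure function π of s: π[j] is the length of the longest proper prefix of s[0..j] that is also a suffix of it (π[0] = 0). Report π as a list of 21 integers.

π[0] = 0
j=1 s[j]='e': π[1]=0 (border '')
j=2 s[j]='b': π[2]=0 (border '')
j=3 s[j]='e': π[3]=0 (border '')
j=4 s[j]='b': π[4]=0 (border '')
j=5 s[j]='a': π[5]=0 (border '')
j=6 s[j]='f': π[6]=0 (border '')
j=7 s[j]='a': π[7]=0 (border '')
j=8 s[j]='e': π[8]=0 (border '')
j=9 s[j]='e': π[9]=0 (border '')
j=10 s[j]='b': π[10]=0 (border '')
j=11 s[j]='c': π[11]=1 (border 'c')
j=12 s[j]='b': k: 1→0; π[12]=0 (border '')
j=13 s[j]='c': π[13]=1 (border 'c')
j=14 s[j]='d': k: 1→0; π[14]=0 (border '')
j=15 s[j]='e': π[15]=0 (border '')
j=16 s[j]='e': π[16]=0 (border '')
j=17 s[j]='e': π[17]=0 (border '')
j=18 s[j]='c': π[18]=1 (border 'c')
j=19 s[j]='e': π[19]=2 (border 'ce')
j=20 s[j]='f': k: 2→0; π[20]=0 (border '')

[0, 0, 0, 0, 0, 0, 0, 0, 0, 0, 0, 1, 0, 1, 0, 0, 0, 0, 1, 2, 0]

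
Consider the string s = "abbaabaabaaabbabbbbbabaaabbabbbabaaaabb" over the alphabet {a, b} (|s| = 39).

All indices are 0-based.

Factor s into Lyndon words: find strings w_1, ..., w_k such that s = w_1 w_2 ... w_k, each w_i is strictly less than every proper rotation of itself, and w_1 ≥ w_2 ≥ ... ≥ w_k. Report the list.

emit factor 1: 'abb' (i=0, period=3)
emit factor 2: 'aab' (i=3, period=3)
emit factor 3: 'aab' (i=6, period=3)
emit factor 4: 'aaabbabbbbbab' (i=9, period=13)
emit factor 5: 'aaabbabbbab' (i=22, period=11)
emit factor 6: 'aaaabb' (i=33, period=6)

["abb", "aab", "aab", "aaabbabbbbbab", "aaabbabbbab", "aaaabb"]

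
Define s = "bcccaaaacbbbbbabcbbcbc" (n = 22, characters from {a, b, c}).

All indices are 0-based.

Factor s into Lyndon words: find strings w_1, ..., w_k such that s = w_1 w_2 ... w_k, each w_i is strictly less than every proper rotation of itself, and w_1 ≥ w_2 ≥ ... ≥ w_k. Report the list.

emit factor 1: 'bccc' (i=0, period=4)
emit factor 2: 'aaaacbbbbbabcbbcbc' (i=4, period=18)

["bccc", "aaaacbbbbbabcbbcbc"]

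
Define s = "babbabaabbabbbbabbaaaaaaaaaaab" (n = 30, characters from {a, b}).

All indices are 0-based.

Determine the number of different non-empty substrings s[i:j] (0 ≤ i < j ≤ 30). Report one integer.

rank | idx | suffix
   0 |  18 | aaaaaaaaaaab
   1 |  19 | aaaaaaaaaab
   2 |  20 | aaaaaaaaab
   3 |  21 | aaaaaaaab
   4 |  22 | aaaaaaab
   5 |  23 | aaaaaab
   6 |  24 | aaaaab
   7 |  25 | aaaab
   8 |  26 | aaab
   9 |  27 | aab
  10 |   6 | aabbabbbbabbaaaaaaaaaaab
  11 |  28 | ab
  12 |   4 | abaabbabbbbabbaaaaaaaaaaab
  13 |  15 | abbaaaaaaaaaaab
  14 |   1 | abbabaabbabbbbabbaaaaaaaaaaab
  15 |   7 | abbabbbbabbaaaaaaaaaaab
  16 |  10 | abbbbabbaaaaaaaaaaab
  17 |  29 | b
  18 |  17 | baaaaaaaaaaab
  19 |   5 | baabbabbbbabbaaaaaaaaaaab
  20 |   3 | babaabbabbbbabbaaaaaaaaaaab
  21 |  14 | babbaaaaaaaaaaab
  22 |   0 | babbabaabbabbbbabbaaaaaaaaaaab
  23 |   9 | babbbbabbaaaaaaaaaaab
  24 |  16 | bbaaaaaaaaaaab
  25 |   2 | bbabaabbabbbbabbaaaaaaaaaaab
  26 |  13 | bbabbaaaaaaaaaaab
  27 |   8 | bbabbbbabbaaaaaaaaaaab
  28 |  12 | bbbabbaaaaaaaaaaab
  29 |  11 | bbbbabbaaaaaaaaaaab

SA = [18, 19, 20, 21, 22, 23, 24, 25, 26, 27, 6, 28, 4, 15, 1, 7, 10, 29, 17, 5, 3, 14, 0, 9, 16, 2, 13, 8, 12, 11]
rank  pair      lcp
   1  s[18:],s[19:]  10  'aaaaaaaaaa'
   2  s[19:],s[20:]  9  'aaaaaaaaa'
   3  s[20:],s[21:]  8  'aaaaaaaa'
   4  s[21:],s[22:]  7  'aaaaaaa'
   5  s[22:],s[23:]  6  'aaaaaa'
   6  s[23:],s[24:]  5  'aaaaa'
   7  s[24:],s[25:]  4  'aaaa'
   8  s[25:],s[26:]  3  'aaa'
   9  s[26:],s[27:]  2  'aa'
  10  s[27:],s[6:]  3  'aab'
  11  s[6:],s[28:]  1  'a'
  12  s[28:],s[4:]  2  'ab'
  13  s[4:],s[15:]  2  'ab'
  14  s[15:],s[1:]  4  'abba'
  15  s[1:],s[7:]  5  'abbab'
  16  s[7:],s[10:]  3  'abb'
  17  s[10:],s[29:]  0  ''
  18  s[29:],s[17:]  1  'b'
  19  s[17:],s[5:]  3  'baa'
  20  s[5:],s[3:]  2  'ba'
  21  s[3:],s[14:]  3  'bab'
  22  s[14:],s[0:]  5  'babba'
  23  s[0:],s[9:]  4  'babb'
  24  s[9:],s[16:]  1  'b'
  25  s[16:],s[2:]  3  'bba'
  26  s[2:],s[13:]  4  'bbab'
  27  s[13:],s[8:]  5  'bbabb'
  28  s[8:],s[12:]  2  'bb'
  29  s[12:],s[11:]  3  'bbb'

n(n+1)/2 = 30·31/2 = 465
Σ LCP = 0 + 10 + 9 + 8 + 7 + 6 + 5 + 4 + 3 + 2 + 3 + 1 + 2 + 2 + 4 + 5 + 3 + 0 + 1 + 3 + 2 + 3 + 5 + 4 + 1 + 3 + 4 + 5 + 2 + 3 = 110
distinct = 465 − 110 = 355

355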